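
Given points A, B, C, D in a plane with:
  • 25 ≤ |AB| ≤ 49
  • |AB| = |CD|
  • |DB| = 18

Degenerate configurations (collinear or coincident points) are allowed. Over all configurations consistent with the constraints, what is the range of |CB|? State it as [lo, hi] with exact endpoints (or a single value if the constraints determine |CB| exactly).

|CB| ∈ [7, 67]  (≈ [7.0000, 67.0000])

|AB| ∈ [25, 49]
|BD| ∈ {18}
|CD| ∈ [25, 49]
|AD| ∈ [7, 67]
|BC| ∈ [7, 67]
|AC| ∈ [0, 116]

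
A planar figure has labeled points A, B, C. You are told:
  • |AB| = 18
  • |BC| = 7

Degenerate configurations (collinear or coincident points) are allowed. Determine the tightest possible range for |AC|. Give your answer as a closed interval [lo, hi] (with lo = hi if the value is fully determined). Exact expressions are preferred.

|AC| ∈ [11, 25]  (≈ [11.0000, 25.0000])

|AB| ∈ {18}
|BC| ∈ {7}
|AC| ∈ [11, 25]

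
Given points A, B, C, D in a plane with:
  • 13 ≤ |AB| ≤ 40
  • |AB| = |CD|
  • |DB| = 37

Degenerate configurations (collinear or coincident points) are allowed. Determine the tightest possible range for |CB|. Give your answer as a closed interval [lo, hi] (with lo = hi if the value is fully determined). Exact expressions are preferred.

|AB| ∈ [13, 40]
|BD| ∈ {37}
|CD| ∈ [13, 40]
|AD| ∈ [0, 77]
|BC| ∈ [0, 77]
|AC| ∈ [0, 117]

|CB| ∈ [0, 77]  (≈ [0.0000, 77.0000])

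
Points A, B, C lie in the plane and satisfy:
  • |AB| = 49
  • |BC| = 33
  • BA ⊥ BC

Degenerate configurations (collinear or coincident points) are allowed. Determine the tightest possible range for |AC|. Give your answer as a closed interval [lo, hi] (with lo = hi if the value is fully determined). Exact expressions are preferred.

|AB| ∈ {49}
|BC| ∈ {33}
|AC| ∈ {√(3490)}

|AC| = √(3490)  (≈ 59.0762)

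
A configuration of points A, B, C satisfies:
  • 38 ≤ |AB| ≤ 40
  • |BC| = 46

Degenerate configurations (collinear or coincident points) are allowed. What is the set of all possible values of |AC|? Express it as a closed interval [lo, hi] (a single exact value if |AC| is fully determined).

|AB| ∈ [38, 40]
|BC| ∈ {46}
|AC| ∈ [6, 86]

|AC| ∈ [6, 86]  (≈ [6.0000, 86.0000])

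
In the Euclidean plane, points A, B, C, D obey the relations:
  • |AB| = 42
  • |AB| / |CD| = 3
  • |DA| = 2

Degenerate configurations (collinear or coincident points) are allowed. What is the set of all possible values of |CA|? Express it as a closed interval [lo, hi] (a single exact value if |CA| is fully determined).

|AB| ∈ {42}
|AD| ∈ {2}
|CD| ∈ {14}
|BD| ∈ [40, 44]
|AC| ∈ [12, 16]
|BC| ∈ [26, 58]

|CA| ∈ [12, 16]  (≈ [12.0000, 16.0000])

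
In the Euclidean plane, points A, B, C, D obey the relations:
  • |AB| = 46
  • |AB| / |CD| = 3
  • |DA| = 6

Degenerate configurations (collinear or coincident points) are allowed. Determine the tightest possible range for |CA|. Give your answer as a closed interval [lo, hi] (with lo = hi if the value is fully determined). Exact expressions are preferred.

|CA| ∈ [28/3, 64/3]  (≈ [9.3333, 21.3333])

|AB| ∈ {46}
|AD| ∈ {6}
|CD| ∈ {46/3}
|BD| ∈ [40, 52]
|AC| ∈ [28/3, 64/3]
|BC| ∈ [74/3, 202/3]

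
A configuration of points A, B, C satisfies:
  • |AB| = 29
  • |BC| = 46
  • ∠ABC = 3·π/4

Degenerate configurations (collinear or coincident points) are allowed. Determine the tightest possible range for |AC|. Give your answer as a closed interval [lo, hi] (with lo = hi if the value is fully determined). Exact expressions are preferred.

|AB| ∈ {29}
|BC| ∈ {46}
|AC| ∈ {√(1334·√(2) + 2957)}

|AC| = √(1334·√(2) + 2957)  (≈ 69.5957)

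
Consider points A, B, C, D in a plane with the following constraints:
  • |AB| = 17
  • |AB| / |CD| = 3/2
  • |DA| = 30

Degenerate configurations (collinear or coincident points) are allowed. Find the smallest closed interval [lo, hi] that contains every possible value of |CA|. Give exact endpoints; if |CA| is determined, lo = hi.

|CA| ∈ [56/3, 124/3]  (≈ [18.6667, 41.3333])

|AB| ∈ {17}
|AD| ∈ {30}
|CD| ∈ {34/3}
|BD| ∈ [13, 47]
|AC| ∈ [56/3, 124/3]
|BC| ∈ [5/3, 175/3]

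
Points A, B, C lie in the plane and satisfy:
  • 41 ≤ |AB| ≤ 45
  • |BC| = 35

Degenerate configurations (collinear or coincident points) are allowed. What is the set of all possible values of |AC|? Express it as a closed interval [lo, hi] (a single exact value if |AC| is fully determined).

|AC| ∈ [6, 80]  (≈ [6.0000, 80.0000])

|AB| ∈ [41, 45]
|BC| ∈ {35}
|AC| ∈ [6, 80]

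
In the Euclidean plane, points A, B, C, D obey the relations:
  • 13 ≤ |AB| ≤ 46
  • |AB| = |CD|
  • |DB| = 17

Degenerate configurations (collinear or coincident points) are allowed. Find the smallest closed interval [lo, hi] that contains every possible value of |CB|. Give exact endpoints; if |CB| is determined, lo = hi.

|CB| ∈ [0, 63]  (≈ [0.0000, 63.0000])

|AB| ∈ [13, 46]
|BD| ∈ {17}
|CD| ∈ [13, 46]
|AD| ∈ [0, 63]
|BC| ∈ [0, 63]
|AC| ∈ [0, 109]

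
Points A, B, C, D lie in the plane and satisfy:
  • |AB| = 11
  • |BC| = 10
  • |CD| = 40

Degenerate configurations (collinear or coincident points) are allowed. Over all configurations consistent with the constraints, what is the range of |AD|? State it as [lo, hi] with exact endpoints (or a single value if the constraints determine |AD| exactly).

|AD| ∈ [19, 61]  (≈ [19.0000, 61.0000])

|AB| ∈ {11}
|BC| ∈ {10}
|CD| ∈ {40}
|AC| ∈ [1, 21]
|BD| ∈ [30, 50]
|AD| ∈ [19, 61]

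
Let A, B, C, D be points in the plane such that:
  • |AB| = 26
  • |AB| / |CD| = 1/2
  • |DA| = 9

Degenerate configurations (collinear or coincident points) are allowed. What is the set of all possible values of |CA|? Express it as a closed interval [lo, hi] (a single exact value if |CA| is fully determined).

|AB| ∈ {26}
|AD| ∈ {9}
|CD| ∈ {52}
|BD| ∈ [17, 35]
|AC| ∈ [43, 61]
|BC| ∈ [17, 87]

|CA| ∈ [43, 61]  (≈ [43.0000, 61.0000])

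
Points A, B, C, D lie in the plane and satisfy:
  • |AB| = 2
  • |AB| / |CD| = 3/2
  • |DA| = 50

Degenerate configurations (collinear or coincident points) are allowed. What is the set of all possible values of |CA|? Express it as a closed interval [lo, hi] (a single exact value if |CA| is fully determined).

|CA| ∈ [146/3, 154/3]  (≈ [48.6667, 51.3333])

|AB| ∈ {2}
|AD| ∈ {50}
|CD| ∈ {4/3}
|BD| ∈ [48, 52]
|AC| ∈ [146/3, 154/3]
|BC| ∈ [140/3, 160/3]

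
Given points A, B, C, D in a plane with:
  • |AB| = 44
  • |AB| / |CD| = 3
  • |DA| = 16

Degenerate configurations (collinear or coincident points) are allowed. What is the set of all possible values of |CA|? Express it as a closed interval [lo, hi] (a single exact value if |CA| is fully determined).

|AB| ∈ {44}
|AD| ∈ {16}
|CD| ∈ {44/3}
|BD| ∈ [28, 60]
|AC| ∈ [4/3, 92/3]
|BC| ∈ [40/3, 224/3]

|CA| ∈ [4/3, 92/3]  (≈ [1.3333, 30.6667])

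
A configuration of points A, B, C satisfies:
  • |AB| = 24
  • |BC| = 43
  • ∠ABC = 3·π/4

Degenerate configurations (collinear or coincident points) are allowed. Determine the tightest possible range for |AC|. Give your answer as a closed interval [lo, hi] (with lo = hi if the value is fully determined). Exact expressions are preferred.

|AC| = √(1032·√(2) + 2425)  (≈ 62.3255)

|AB| ∈ {24}
|BC| ∈ {43}
|AC| ∈ {√(1032·√(2) + 2425)}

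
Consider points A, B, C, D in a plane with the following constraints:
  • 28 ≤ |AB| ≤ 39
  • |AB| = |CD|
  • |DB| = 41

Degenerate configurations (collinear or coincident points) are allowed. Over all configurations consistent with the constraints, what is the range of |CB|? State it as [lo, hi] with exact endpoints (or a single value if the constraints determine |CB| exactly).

|CB| ∈ [2, 80]  (≈ [2.0000, 80.0000])

|AB| ∈ [28, 39]
|BD| ∈ {41}
|CD| ∈ [28, 39]
|AD| ∈ [2, 80]
|BC| ∈ [2, 80]
|AC| ∈ [0, 119]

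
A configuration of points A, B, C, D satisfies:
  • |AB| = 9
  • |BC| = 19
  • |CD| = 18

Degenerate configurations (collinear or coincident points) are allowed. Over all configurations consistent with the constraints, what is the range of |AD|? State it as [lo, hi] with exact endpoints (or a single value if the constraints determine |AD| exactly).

|AB| ∈ {9}
|BC| ∈ {19}
|CD| ∈ {18}
|AC| ∈ [10, 28]
|BD| ∈ [1, 37]
|AD| ∈ [0, 46]

|AD| ∈ [0, 46]  (≈ [0.0000, 46.0000])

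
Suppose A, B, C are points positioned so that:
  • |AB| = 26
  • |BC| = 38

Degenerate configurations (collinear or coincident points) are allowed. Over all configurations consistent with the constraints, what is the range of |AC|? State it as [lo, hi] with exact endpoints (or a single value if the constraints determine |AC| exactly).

|AC| ∈ [12, 64]  (≈ [12.0000, 64.0000])

|AB| ∈ {26}
|BC| ∈ {38}
|AC| ∈ [12, 64]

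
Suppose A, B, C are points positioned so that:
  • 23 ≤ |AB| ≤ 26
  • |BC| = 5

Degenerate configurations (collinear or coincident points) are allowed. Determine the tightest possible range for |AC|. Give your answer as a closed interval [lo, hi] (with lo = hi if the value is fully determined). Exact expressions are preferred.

|AC| ∈ [18, 31]  (≈ [18.0000, 31.0000])

|AB| ∈ [23, 26]
|BC| ∈ {5}
|AC| ∈ [18, 31]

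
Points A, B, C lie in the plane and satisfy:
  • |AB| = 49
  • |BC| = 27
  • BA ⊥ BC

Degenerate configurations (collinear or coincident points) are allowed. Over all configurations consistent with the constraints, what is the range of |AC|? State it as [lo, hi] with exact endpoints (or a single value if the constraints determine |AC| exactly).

|AB| ∈ {49}
|BC| ∈ {27}
|AC| ∈ {√(3130)}

|AC| = √(3130)  (≈ 55.9464)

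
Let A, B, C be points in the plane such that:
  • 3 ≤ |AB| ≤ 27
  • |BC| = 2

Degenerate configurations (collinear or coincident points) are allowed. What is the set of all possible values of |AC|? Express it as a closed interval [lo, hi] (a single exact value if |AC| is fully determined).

|AB| ∈ [3, 27]
|BC| ∈ {2}
|AC| ∈ [1, 29]

|AC| ∈ [1, 29]  (≈ [1.0000, 29.0000])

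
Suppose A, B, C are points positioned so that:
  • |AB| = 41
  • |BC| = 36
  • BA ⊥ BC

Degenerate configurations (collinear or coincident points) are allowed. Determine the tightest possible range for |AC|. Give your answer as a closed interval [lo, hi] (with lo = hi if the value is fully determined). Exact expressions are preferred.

|AC| = √(2977)  (≈ 54.5619)

|AB| ∈ {41}
|BC| ∈ {36}
|AC| ∈ {√(2977)}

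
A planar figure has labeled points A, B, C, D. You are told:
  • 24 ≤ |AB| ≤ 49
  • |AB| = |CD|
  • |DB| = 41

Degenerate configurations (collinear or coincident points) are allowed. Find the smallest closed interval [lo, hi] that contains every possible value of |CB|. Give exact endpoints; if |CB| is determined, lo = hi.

|AB| ∈ [24, 49]
|BD| ∈ {41}
|CD| ∈ [24, 49]
|AD| ∈ [0, 90]
|BC| ∈ [0, 90]
|AC| ∈ [0, 139]

|CB| ∈ [0, 90]  (≈ [0.0000, 90.0000])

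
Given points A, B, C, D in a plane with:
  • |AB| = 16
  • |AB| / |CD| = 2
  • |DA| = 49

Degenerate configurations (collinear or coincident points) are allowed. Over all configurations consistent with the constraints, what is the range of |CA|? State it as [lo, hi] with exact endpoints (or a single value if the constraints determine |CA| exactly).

|CA| ∈ [41, 57]  (≈ [41.0000, 57.0000])

|AB| ∈ {16}
|AD| ∈ {49}
|CD| ∈ {8}
|BD| ∈ [33, 65]
|AC| ∈ [41, 57]
|BC| ∈ [25, 73]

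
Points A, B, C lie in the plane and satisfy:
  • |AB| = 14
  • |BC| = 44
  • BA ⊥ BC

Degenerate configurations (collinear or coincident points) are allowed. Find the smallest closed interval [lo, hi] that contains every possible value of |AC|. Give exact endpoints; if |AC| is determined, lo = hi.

|AB| ∈ {14}
|BC| ∈ {44}
|AC| ∈ {2·√(533)}

|AC| = 2·√(533)  (≈ 46.1736)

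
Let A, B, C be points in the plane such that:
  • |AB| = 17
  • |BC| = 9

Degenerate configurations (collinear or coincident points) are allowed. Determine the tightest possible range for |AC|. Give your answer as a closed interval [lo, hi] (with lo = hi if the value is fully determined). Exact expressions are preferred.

|AB| ∈ {17}
|BC| ∈ {9}
|AC| ∈ [8, 26]

|AC| ∈ [8, 26]  (≈ [8.0000, 26.0000])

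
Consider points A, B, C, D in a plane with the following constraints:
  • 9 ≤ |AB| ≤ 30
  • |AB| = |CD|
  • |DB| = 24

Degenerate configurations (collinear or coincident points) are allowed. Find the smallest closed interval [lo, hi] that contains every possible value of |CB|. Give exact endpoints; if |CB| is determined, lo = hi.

|CB| ∈ [0, 54]  (≈ [0.0000, 54.0000])

|AB| ∈ [9, 30]
|BD| ∈ {24}
|CD| ∈ [9, 30]
|AD| ∈ [0, 54]
|BC| ∈ [0, 54]
|AC| ∈ [0, 84]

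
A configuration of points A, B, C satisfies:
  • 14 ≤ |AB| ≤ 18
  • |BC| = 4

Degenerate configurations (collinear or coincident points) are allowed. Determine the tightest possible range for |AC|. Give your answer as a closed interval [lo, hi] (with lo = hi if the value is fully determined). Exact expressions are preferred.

|AC| ∈ [10, 22]  (≈ [10.0000, 22.0000])

|AB| ∈ [14, 18]
|BC| ∈ {4}
|AC| ∈ [10, 22]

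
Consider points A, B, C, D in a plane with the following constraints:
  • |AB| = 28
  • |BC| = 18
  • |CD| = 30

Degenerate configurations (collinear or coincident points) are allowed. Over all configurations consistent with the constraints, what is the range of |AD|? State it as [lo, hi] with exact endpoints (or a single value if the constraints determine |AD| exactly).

|AB| ∈ {28}
|BC| ∈ {18}
|CD| ∈ {30}
|AC| ∈ [10, 46]
|BD| ∈ [12, 48]
|AD| ∈ [0, 76]

|AD| ∈ [0, 76]  (≈ [0.0000, 76.0000])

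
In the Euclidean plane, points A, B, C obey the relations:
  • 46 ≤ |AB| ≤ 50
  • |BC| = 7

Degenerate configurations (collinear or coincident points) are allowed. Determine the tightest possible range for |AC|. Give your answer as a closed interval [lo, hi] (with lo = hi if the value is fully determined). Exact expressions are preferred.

|AC| ∈ [39, 57]  (≈ [39.0000, 57.0000])

|AB| ∈ [46, 50]
|BC| ∈ {7}
|AC| ∈ [39, 57]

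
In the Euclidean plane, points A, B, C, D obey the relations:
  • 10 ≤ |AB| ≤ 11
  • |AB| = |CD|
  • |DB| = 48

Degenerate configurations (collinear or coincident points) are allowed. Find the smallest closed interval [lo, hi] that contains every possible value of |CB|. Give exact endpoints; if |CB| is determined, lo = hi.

|CB| ∈ [37, 59]  (≈ [37.0000, 59.0000])

|AB| ∈ [10, 11]
|BD| ∈ {48}
|CD| ∈ [10, 11]
|AD| ∈ [37, 59]
|BC| ∈ [37, 59]
|AC| ∈ [26, 70]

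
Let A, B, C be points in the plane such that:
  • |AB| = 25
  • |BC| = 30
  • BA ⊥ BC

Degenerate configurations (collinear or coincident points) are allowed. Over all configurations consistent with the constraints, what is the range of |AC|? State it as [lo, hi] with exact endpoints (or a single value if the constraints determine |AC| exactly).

|AB| ∈ {25}
|BC| ∈ {30}
|AC| ∈ {5·√(61)}

|AC| = 5·√(61)  (≈ 39.0512)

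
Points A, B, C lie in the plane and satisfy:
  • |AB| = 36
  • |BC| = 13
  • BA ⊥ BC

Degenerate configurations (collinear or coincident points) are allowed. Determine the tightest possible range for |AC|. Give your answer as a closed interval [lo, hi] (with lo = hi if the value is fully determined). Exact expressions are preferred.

|AC| = √(1465)  (≈ 38.2753)

|AB| ∈ {36}
|BC| ∈ {13}
|AC| ∈ {√(1465)}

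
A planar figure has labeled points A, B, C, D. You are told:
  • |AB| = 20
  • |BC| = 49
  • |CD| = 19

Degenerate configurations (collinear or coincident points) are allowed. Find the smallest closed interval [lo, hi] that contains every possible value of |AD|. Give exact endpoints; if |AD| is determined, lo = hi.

|AD| ∈ [10, 88]  (≈ [10.0000, 88.0000])

|AB| ∈ {20}
|BC| ∈ {49}
|CD| ∈ {19}
|AC| ∈ [29, 69]
|BD| ∈ [30, 68]
|AD| ∈ [10, 88]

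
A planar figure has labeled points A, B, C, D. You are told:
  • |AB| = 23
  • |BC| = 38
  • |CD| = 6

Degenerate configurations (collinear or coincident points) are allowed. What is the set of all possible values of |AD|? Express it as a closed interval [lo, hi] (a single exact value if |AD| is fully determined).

|AD| ∈ [9, 67]  (≈ [9.0000, 67.0000])

|AB| ∈ {23}
|BC| ∈ {38}
|CD| ∈ {6}
|AC| ∈ [15, 61]
|BD| ∈ [32, 44]
|AD| ∈ [9, 67]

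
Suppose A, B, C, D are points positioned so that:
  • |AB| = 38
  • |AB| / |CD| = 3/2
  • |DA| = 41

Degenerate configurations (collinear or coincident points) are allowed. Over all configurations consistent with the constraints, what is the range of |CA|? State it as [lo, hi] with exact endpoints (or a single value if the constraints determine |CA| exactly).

|CA| ∈ [47/3, 199/3]  (≈ [15.6667, 66.3333])

|AB| ∈ {38}
|AD| ∈ {41}
|CD| ∈ {76/3}
|BD| ∈ [3, 79]
|AC| ∈ [47/3, 199/3]
|BC| ∈ [0, 313/3]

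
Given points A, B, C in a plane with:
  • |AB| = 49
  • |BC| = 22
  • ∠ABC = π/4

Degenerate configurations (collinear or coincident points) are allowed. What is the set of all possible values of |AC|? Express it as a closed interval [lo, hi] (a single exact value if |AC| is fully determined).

|AB| ∈ {49}
|BC| ∈ {22}
|AC| ∈ {√(2885 - 1078·√(2))}

|AC| = √(2885 - 1078·√(2))  (≈ 36.8847)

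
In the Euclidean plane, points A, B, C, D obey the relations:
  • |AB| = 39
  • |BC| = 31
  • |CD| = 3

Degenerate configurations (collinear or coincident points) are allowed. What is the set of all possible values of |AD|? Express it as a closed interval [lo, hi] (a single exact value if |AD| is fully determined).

|AB| ∈ {39}
|BC| ∈ {31}
|CD| ∈ {3}
|AC| ∈ [8, 70]
|BD| ∈ [28, 34]
|AD| ∈ [5, 73]

|AD| ∈ [5, 73]  (≈ [5.0000, 73.0000])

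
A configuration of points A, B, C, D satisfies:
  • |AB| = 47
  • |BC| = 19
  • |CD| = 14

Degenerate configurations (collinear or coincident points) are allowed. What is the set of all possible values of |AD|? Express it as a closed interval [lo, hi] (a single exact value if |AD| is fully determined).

|AD| ∈ [14, 80]  (≈ [14.0000, 80.0000])

|AB| ∈ {47}
|BC| ∈ {19}
|CD| ∈ {14}
|AC| ∈ [28, 66]
|BD| ∈ [5, 33]
|AD| ∈ [14, 80]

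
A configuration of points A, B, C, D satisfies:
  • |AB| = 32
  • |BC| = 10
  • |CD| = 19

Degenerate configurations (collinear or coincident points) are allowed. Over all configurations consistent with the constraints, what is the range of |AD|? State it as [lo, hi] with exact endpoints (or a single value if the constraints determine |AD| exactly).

|AB| ∈ {32}
|BC| ∈ {10}
|CD| ∈ {19}
|AC| ∈ [22, 42]
|BD| ∈ [9, 29]
|AD| ∈ [3, 61]

|AD| ∈ [3, 61]  (≈ [3.0000, 61.0000])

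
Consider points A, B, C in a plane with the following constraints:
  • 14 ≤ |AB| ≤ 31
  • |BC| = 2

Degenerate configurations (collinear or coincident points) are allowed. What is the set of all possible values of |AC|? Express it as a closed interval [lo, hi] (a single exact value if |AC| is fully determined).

|AB| ∈ [14, 31]
|BC| ∈ {2}
|AC| ∈ [12, 33]

|AC| ∈ [12, 33]  (≈ [12.0000, 33.0000])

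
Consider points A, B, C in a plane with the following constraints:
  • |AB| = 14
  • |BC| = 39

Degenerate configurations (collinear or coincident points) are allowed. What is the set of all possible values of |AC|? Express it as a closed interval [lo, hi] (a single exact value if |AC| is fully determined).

|AC| ∈ [25, 53]  (≈ [25.0000, 53.0000])

|AB| ∈ {14}
|BC| ∈ {39}
|AC| ∈ [25, 53]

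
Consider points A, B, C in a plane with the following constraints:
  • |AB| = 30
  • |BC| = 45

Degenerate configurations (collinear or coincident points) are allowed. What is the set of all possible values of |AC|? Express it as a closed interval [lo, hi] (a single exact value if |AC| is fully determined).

|AC| ∈ [15, 75]  (≈ [15.0000, 75.0000])

|AB| ∈ {30}
|BC| ∈ {45}
|AC| ∈ [15, 75]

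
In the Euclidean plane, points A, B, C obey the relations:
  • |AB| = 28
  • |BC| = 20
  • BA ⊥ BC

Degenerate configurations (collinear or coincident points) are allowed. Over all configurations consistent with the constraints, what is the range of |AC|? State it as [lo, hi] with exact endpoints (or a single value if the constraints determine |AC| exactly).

|AC| = 4·√(74)  (≈ 34.4093)

|AB| ∈ {28}
|BC| ∈ {20}
|AC| ∈ {4·√(74)}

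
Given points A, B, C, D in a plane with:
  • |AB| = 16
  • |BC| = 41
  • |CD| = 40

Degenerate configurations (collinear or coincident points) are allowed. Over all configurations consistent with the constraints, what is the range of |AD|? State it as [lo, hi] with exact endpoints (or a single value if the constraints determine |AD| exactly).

|AD| ∈ [0, 97]  (≈ [0.0000, 97.0000])

|AB| ∈ {16}
|BC| ∈ {41}
|CD| ∈ {40}
|AC| ∈ [25, 57]
|BD| ∈ [1, 81]
|AD| ∈ [0, 97]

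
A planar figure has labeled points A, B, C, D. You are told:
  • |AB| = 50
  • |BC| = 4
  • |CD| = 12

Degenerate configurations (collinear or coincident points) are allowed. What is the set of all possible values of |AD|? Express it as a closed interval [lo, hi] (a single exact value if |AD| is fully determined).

|AD| ∈ [34, 66]  (≈ [34.0000, 66.0000])

|AB| ∈ {50}
|BC| ∈ {4}
|CD| ∈ {12}
|AC| ∈ [46, 54]
|BD| ∈ [8, 16]
|AD| ∈ [34, 66]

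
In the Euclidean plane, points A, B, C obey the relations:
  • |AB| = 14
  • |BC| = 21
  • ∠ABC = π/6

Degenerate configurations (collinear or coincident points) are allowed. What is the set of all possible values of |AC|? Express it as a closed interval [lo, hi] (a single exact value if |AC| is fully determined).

|AB| ∈ {14}
|BC| ∈ {21}
|AC| ∈ {7·√(13 - 6·√(3))}

|AC| = 7·√(13 - 6·√(3))  (≈ 11.3039)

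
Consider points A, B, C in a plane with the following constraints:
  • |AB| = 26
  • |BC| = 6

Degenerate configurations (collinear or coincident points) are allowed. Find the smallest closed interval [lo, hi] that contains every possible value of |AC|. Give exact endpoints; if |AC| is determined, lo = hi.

|AB| ∈ {26}
|BC| ∈ {6}
|AC| ∈ [20, 32]

|AC| ∈ [20, 32]  (≈ [20.0000, 32.0000])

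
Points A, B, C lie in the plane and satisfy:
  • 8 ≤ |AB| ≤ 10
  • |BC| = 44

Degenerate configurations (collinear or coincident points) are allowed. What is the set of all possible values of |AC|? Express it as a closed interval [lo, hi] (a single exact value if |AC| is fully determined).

|AB| ∈ [8, 10]
|BC| ∈ {44}
|AC| ∈ [34, 54]

|AC| ∈ [34, 54]  (≈ [34.0000, 54.0000])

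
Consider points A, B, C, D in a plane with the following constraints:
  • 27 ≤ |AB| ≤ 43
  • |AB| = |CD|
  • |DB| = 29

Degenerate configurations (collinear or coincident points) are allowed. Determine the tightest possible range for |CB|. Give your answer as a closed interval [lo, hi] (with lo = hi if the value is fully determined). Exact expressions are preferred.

|CB| ∈ [0, 72]  (≈ [0.0000, 72.0000])

|AB| ∈ [27, 43]
|BD| ∈ {29}
|CD| ∈ [27, 43]
|AD| ∈ [0, 72]
|BC| ∈ [0, 72]
|AC| ∈ [0, 115]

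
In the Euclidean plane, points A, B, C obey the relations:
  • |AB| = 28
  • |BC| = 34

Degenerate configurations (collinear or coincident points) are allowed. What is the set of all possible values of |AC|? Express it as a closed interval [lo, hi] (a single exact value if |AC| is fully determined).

|AB| ∈ {28}
|BC| ∈ {34}
|AC| ∈ [6, 62]

|AC| ∈ [6, 62]  (≈ [6.0000, 62.0000])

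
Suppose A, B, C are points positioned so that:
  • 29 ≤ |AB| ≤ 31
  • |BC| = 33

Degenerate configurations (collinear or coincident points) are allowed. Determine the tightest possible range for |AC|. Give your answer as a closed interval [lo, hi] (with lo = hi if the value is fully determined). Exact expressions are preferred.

|AB| ∈ [29, 31]
|BC| ∈ {33}
|AC| ∈ [2, 64]

|AC| ∈ [2, 64]  (≈ [2.0000, 64.0000])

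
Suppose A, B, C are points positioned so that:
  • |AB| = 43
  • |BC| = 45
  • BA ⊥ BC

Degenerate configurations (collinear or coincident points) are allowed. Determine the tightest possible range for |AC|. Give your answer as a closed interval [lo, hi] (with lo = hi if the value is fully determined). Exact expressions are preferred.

|AC| = √(3874)  (≈ 62.2415)

|AB| ∈ {43}
|BC| ∈ {45}
|AC| ∈ {√(3874)}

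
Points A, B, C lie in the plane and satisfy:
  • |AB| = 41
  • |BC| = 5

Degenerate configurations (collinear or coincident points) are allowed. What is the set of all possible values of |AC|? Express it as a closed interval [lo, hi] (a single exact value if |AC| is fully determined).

|AC| ∈ [36, 46]  (≈ [36.0000, 46.0000])

|AB| ∈ {41}
|BC| ∈ {5}
|AC| ∈ [36, 46]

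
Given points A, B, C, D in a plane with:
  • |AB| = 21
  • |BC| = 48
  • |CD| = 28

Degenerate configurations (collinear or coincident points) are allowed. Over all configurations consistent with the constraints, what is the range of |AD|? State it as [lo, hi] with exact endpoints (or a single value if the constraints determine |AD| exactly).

|AB| ∈ {21}
|BC| ∈ {48}
|CD| ∈ {28}
|AC| ∈ [27, 69]
|BD| ∈ [20, 76]
|AD| ∈ [0, 97]

|AD| ∈ [0, 97]  (≈ [0.0000, 97.0000])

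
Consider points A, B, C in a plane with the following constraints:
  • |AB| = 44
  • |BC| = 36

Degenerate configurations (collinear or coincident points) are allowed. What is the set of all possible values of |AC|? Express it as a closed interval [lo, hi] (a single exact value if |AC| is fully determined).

|AC| ∈ [8, 80]  (≈ [8.0000, 80.0000])

|AB| ∈ {44}
|BC| ∈ {36}
|AC| ∈ [8, 80]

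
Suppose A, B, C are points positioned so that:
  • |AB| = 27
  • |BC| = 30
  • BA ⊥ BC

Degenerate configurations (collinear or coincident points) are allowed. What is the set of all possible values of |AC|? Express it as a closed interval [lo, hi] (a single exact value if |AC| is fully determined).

|AC| = 3·√(181)  (≈ 40.3609)

|AB| ∈ {27}
|BC| ∈ {30}
|AC| ∈ {3·√(181)}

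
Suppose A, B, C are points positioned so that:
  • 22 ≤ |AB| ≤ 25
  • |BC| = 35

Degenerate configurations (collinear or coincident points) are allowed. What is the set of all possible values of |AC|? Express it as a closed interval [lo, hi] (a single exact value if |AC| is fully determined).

|AC| ∈ [10, 60]  (≈ [10.0000, 60.0000])

|AB| ∈ [22, 25]
|BC| ∈ {35}
|AC| ∈ [10, 60]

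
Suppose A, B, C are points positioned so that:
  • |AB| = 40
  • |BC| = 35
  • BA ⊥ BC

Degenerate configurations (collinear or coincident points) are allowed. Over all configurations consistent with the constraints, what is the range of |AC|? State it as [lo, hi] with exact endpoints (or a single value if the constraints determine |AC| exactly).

|AB| ∈ {40}
|BC| ∈ {35}
|AC| ∈ {5·√(113)}

|AC| = 5·√(113)  (≈ 53.1507)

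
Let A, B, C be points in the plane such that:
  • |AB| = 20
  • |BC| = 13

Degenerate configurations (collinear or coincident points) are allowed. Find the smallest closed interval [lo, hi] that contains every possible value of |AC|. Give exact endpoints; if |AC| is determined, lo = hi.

|AC| ∈ [7, 33]  (≈ [7.0000, 33.0000])

|AB| ∈ {20}
|BC| ∈ {13}
|AC| ∈ [7, 33]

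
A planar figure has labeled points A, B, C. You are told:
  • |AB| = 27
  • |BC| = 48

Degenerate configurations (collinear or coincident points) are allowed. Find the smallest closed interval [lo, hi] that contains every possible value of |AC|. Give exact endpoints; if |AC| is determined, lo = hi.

|AC| ∈ [21, 75]  (≈ [21.0000, 75.0000])

|AB| ∈ {27}
|BC| ∈ {48}
|AC| ∈ [21, 75]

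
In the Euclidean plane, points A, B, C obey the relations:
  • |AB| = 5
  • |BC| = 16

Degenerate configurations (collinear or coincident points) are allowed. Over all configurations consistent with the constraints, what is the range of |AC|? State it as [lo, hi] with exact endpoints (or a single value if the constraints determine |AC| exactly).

|AB| ∈ {5}
|BC| ∈ {16}
|AC| ∈ [11, 21]

|AC| ∈ [11, 21]  (≈ [11.0000, 21.0000])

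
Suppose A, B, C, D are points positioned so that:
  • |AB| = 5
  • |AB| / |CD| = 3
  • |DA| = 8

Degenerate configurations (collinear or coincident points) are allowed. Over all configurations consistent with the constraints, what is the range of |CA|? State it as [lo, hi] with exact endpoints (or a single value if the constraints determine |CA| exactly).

|AB| ∈ {5}
|AD| ∈ {8}
|CD| ∈ {5/3}
|BD| ∈ [3, 13]
|AC| ∈ [19/3, 29/3]
|BC| ∈ [4/3, 44/3]

|CA| ∈ [19/3, 29/3]  (≈ [6.3333, 9.6667])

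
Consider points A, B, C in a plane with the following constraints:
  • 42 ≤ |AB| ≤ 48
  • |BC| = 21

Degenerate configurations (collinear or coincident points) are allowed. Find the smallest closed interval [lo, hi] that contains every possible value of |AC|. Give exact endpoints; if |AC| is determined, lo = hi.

|AB| ∈ [42, 48]
|BC| ∈ {21}
|AC| ∈ [21, 69]

|AC| ∈ [21, 69]  (≈ [21.0000, 69.0000])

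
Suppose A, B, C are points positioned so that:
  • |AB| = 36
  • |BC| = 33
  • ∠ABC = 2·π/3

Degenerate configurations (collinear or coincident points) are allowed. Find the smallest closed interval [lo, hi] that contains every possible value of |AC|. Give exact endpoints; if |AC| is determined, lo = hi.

|AC| = 3·√(397)  (≈ 59.7746)

|AB| ∈ {36}
|BC| ∈ {33}
|AC| ∈ {3·√(397)}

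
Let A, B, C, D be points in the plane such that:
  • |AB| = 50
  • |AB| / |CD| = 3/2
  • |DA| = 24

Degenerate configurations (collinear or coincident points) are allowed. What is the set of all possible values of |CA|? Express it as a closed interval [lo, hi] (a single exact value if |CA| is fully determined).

|AB| ∈ {50}
|AD| ∈ {24}
|CD| ∈ {100/3}
|BD| ∈ [26, 74]
|AC| ∈ [28/3, 172/3]
|BC| ∈ [0, 322/3]

|CA| ∈ [28/3, 172/3]  (≈ [9.3333, 57.3333])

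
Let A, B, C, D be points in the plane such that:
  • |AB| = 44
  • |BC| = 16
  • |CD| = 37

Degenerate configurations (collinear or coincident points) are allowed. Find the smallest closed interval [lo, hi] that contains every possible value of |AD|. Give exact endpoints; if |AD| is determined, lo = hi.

|AD| ∈ [0, 97]  (≈ [0.0000, 97.0000])

|AB| ∈ {44}
|BC| ∈ {16}
|CD| ∈ {37}
|AC| ∈ [28, 60]
|BD| ∈ [21, 53]
|AD| ∈ [0, 97]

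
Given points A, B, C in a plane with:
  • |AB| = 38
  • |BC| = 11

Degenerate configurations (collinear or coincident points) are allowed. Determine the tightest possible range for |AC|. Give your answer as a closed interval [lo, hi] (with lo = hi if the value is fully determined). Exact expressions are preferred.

|AB| ∈ {38}
|BC| ∈ {11}
|AC| ∈ [27, 49]

|AC| ∈ [27, 49]  (≈ [27.0000, 49.0000])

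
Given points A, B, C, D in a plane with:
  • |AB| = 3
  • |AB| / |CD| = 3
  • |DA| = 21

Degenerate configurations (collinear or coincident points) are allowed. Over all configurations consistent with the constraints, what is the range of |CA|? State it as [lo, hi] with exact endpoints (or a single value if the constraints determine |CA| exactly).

|AB| ∈ {3}
|AD| ∈ {21}
|CD| ∈ {1}
|BD| ∈ [18, 24]
|AC| ∈ [20, 22]
|BC| ∈ [17, 25]

|CA| ∈ [20, 22]  (≈ [20.0000, 22.0000])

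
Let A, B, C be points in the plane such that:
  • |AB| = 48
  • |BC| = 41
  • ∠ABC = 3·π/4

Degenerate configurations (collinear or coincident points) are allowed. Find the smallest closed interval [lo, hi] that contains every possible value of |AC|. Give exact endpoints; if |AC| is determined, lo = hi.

|AB| ∈ {48}
|BC| ∈ {41}
|AC| ∈ {√(1968·√(2) + 3985)}

|AC| = √(1968·√(2) + 3985)  (≈ 82.2689)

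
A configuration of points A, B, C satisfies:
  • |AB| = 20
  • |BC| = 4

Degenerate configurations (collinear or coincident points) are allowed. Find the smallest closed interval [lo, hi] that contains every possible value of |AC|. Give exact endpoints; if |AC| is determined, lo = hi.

|AB| ∈ {20}
|BC| ∈ {4}
|AC| ∈ [16, 24]

|AC| ∈ [16, 24]  (≈ [16.0000, 24.0000])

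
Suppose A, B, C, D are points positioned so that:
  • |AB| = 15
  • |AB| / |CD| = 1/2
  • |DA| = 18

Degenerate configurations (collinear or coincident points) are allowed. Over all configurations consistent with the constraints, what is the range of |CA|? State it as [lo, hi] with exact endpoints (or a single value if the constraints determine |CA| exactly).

|CA| ∈ [12, 48]  (≈ [12.0000, 48.0000])

|AB| ∈ {15}
|AD| ∈ {18}
|CD| ∈ {30}
|BD| ∈ [3, 33]
|AC| ∈ [12, 48]
|BC| ∈ [0, 63]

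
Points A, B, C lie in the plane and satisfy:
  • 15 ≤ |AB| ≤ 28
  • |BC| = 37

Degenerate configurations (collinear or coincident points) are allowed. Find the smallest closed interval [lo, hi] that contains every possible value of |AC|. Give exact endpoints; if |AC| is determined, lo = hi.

|AC| ∈ [9, 65]  (≈ [9.0000, 65.0000])

|AB| ∈ [15, 28]
|BC| ∈ {37}
|AC| ∈ [9, 65]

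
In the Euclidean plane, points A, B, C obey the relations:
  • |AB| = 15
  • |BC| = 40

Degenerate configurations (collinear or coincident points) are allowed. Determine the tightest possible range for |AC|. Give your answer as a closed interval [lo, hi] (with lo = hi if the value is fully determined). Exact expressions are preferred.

|AB| ∈ {15}
|BC| ∈ {40}
|AC| ∈ [25, 55]

|AC| ∈ [25, 55]  (≈ [25.0000, 55.0000])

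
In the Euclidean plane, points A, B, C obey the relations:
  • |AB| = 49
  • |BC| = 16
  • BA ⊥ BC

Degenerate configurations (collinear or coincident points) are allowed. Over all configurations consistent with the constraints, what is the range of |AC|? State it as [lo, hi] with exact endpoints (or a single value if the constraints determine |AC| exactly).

|AC| = √(2657)  (≈ 51.5461)

|AB| ∈ {49}
|BC| ∈ {16}
|AC| ∈ {√(2657)}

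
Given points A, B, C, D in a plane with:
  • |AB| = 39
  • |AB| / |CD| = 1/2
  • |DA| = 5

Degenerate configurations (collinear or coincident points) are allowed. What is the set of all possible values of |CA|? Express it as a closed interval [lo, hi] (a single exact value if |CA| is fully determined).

|AB| ∈ {39}
|AD| ∈ {5}
|CD| ∈ {78}
|BD| ∈ [34, 44]
|AC| ∈ [73, 83]
|BC| ∈ [34, 122]

|CA| ∈ [73, 83]  (≈ [73.0000, 83.0000])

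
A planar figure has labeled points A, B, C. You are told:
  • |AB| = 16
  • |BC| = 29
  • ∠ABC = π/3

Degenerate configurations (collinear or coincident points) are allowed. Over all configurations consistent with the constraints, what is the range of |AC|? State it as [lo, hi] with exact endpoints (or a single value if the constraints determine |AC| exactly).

|AB| ∈ {16}
|BC| ∈ {29}
|AC| ∈ {√(633)}

|AC| = √(633)  (≈ 25.1595)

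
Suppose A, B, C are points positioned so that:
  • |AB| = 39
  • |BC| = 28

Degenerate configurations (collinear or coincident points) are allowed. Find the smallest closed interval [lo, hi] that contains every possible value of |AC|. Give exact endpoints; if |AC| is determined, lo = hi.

|AC| ∈ [11, 67]  (≈ [11.0000, 67.0000])

|AB| ∈ {39}
|BC| ∈ {28}
|AC| ∈ [11, 67]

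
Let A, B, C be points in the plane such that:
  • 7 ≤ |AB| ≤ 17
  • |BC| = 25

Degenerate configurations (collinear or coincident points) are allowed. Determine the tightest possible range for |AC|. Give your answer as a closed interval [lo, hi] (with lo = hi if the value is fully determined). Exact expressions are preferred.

|AB| ∈ [7, 17]
|BC| ∈ {25}
|AC| ∈ [8, 42]

|AC| ∈ [8, 42]  (≈ [8.0000, 42.0000])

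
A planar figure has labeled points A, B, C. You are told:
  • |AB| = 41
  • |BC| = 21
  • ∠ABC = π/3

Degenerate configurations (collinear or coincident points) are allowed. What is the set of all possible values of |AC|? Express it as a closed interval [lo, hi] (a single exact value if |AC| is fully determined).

|AC| = √(1261)  (≈ 35.5106)

|AB| ∈ {41}
|BC| ∈ {21}
|AC| ∈ {√(1261)}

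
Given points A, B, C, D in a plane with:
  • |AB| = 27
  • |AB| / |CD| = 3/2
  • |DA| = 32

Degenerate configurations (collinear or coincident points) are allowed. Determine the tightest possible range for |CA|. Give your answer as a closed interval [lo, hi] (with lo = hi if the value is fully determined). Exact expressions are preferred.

|CA| ∈ [14, 50]  (≈ [14.0000, 50.0000])

|AB| ∈ {27}
|AD| ∈ {32}
|CD| ∈ {18}
|BD| ∈ [5, 59]
|AC| ∈ [14, 50]
|BC| ∈ [0, 77]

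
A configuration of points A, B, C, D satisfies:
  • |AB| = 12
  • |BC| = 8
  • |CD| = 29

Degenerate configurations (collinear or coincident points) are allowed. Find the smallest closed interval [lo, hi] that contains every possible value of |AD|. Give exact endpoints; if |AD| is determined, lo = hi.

|AD| ∈ [9, 49]  (≈ [9.0000, 49.0000])

|AB| ∈ {12}
|BC| ∈ {8}
|CD| ∈ {29}
|AC| ∈ [4, 20]
|BD| ∈ [21, 37]
|AD| ∈ [9, 49]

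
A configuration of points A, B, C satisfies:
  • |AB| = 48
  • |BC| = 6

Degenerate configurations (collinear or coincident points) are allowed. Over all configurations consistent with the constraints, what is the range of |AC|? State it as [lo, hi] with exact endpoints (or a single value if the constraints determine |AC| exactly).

|AB| ∈ {48}
|BC| ∈ {6}
|AC| ∈ [42, 54]

|AC| ∈ [42, 54]  (≈ [42.0000, 54.0000])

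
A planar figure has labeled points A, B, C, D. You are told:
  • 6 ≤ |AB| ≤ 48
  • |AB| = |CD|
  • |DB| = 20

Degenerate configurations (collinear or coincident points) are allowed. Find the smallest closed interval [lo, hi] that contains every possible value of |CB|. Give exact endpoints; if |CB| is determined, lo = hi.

|AB| ∈ [6, 48]
|BD| ∈ {20}
|CD| ∈ [6, 48]
|AD| ∈ [0, 68]
|BC| ∈ [0, 68]
|AC| ∈ [0, 116]

|CB| ∈ [0, 68]  (≈ [0.0000, 68.0000])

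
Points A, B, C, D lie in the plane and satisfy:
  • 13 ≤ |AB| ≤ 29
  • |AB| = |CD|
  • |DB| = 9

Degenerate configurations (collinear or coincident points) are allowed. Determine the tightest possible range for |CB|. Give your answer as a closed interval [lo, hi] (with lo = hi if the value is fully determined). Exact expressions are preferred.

|AB| ∈ [13, 29]
|BD| ∈ {9}
|CD| ∈ [13, 29]
|AD| ∈ [4, 38]
|BC| ∈ [4, 38]
|AC| ∈ [0, 67]

|CB| ∈ [4, 38]  (≈ [4.0000, 38.0000])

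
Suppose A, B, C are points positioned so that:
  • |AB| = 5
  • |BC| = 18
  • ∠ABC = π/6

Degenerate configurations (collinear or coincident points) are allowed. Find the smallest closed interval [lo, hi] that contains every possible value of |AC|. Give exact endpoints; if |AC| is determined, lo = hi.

|AC| = √(349 - 90·√(3))  (≈ 13.8966)

|AB| ∈ {5}
|BC| ∈ {18}
|AC| ∈ {√(349 - 90·√(3))}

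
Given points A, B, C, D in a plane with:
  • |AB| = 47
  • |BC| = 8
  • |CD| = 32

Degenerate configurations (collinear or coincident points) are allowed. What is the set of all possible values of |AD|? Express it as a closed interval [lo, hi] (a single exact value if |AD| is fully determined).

|AD| ∈ [7, 87]  (≈ [7.0000, 87.0000])

|AB| ∈ {47}
|BC| ∈ {8}
|CD| ∈ {32}
|AC| ∈ [39, 55]
|BD| ∈ [24, 40]
|AD| ∈ [7, 87]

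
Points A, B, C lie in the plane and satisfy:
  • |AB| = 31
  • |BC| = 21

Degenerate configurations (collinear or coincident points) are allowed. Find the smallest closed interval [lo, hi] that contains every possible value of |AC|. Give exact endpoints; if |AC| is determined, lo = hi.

|AC| ∈ [10, 52]  (≈ [10.0000, 52.0000])

|AB| ∈ {31}
|BC| ∈ {21}
|AC| ∈ [10, 52]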